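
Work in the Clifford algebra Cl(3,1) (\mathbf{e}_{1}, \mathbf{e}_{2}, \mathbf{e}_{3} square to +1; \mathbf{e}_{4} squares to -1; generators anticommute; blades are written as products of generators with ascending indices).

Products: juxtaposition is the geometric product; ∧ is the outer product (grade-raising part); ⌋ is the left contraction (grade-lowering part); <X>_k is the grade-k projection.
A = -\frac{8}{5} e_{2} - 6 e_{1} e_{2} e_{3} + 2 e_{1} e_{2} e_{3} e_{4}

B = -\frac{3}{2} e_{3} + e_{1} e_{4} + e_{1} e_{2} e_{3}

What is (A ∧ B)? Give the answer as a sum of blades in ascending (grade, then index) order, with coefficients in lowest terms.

step 1: \frac{12}{5} e_{2} e_{3} + \frac{8}{5} e_{1} e_{2} e_{4}
Answer: \frac{12}{5} e_{2} e_{3} + \frac{8}{5} e_{1} e_{2} e_{4}


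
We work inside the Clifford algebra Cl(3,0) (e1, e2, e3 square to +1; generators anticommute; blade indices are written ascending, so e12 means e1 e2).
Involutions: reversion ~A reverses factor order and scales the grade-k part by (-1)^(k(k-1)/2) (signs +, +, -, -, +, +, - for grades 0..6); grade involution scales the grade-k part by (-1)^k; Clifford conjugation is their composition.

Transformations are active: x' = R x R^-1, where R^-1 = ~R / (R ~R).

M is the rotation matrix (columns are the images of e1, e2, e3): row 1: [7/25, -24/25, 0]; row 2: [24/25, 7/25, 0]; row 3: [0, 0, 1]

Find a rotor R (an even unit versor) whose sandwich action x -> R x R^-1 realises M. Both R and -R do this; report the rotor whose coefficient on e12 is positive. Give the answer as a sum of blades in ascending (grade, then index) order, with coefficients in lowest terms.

Method: write R = a + b12*e12 + b13*e13 + b23*e23 with a^2 + b12^2 + b13^2 + b23^2 = 1 (so R^-1 = ~R). Expanding the columns R e_j ~R gives tr M = 4a^2 - 1 and, from the antisymmetric part, M21 - M12 = -4a*b12, M13 - M31 = 4a*b13, M32 - M23 = -4a*b23.
Here tr M = 39/25, so a^2 = (1 + tr M)/4 = 16/25 and a = ±4/5. Taking a = 4/5: M21 - M12 = 48/25, M13 - M31 = 0, M32 - M23 = 0, giving b12 = -3/5, b13 = 0, b23 = 0, i.e. R = 4/5 - 3/5*e12.
Its e12 coefficient is negative, so report the other preimage -R.
Answer: -4/5 + 3/5*e12. Key observation: the double cover Spin(3) -> SO(3) sends R and -R to the same matrix (trace 39/25 here), so the stated sign of the e12 coefficient is what selects one sheet.


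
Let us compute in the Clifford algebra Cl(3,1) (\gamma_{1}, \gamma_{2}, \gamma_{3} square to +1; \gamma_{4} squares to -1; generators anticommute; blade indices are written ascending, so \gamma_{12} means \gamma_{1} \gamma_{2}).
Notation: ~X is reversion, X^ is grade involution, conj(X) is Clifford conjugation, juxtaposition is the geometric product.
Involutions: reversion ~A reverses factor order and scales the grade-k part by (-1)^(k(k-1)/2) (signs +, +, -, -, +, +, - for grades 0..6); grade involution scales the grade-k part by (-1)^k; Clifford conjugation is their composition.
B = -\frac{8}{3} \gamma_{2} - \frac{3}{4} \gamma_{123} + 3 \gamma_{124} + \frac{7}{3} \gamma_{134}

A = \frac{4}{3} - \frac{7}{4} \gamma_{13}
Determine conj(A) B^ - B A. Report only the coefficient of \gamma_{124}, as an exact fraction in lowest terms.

first term: \frac{701}{144} \gamma_{2} + \frac{49}{12} \gamma_{4} - \frac{11}{3} \gamma_{123} - 4 \gamma_{124} - \frac{28}{9} \gamma_{134} - \frac{21}{4} \gamma_{234}
second term: -\frac{323}{144} \gamma_{2} + \frac{49}{12} \gamma_{4} - \frac{17}{3} \gamma_{123} + 4 \gamma_{124} + \frac{28}{9} \gamma_{134} + \frac{21}{4} \gamma_{234}
Answer: -8


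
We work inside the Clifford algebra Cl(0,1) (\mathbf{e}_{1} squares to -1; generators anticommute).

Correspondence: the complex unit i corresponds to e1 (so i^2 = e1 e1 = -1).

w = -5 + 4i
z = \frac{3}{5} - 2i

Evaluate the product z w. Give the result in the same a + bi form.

In blades: z = \frac{3}{5} - 2 e_{1}, w = -5 + 4 e_{1}.
Distribute z over w term by term (generator squares from the signature, products reordered to ascending indices): (\frac{3}{5})*w = -3 + \frac{12}{5} e_{1}; (-2 e_{1})*w = 8 + 10 e_{1}.
Sum: 5 + \frac{62}{5} e_{1}; translating back through the correspondence:
Answer: 5 + \frac{62}{5}i


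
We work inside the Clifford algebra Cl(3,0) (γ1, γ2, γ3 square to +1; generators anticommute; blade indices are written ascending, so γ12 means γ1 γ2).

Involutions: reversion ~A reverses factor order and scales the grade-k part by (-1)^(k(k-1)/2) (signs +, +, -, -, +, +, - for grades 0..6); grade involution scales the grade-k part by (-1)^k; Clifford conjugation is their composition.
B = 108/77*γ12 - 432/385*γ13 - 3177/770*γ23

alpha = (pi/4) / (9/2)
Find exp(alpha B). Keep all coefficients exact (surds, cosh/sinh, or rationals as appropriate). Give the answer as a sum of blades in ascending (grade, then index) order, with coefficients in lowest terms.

B^2 term by term: the squares give (108/77)^2*(γ12)^2 + (-432/385)^2*(γ13)^2 + (-3177/770)^2*(γ23)^2 = 11664/5929*(-1) + 186624/148225*(-1) + 10093329/592900*(-1) = -81/4 (each basis 2-blade squares to minus the product of its generators' squares); cross terms between blades sharing an index anticommute and cancel. So B^2 = -81/4.
B^2 = -81/4 — a negative square means the series sums to a rotation: l = 9/2, alpha*l = pi/4, so exp(alpha B) = cos(pi/4) + (sin(pi/4)/(9/2))*B = sqrt(2)/2 + (sqrt(2)/9)*B.
Answer: sqrt(2)/2 + 12*sqrt(2)/77*γ12 - 48*sqrt(2)/385*γ13 - 353*sqrt(2)/770*γ23


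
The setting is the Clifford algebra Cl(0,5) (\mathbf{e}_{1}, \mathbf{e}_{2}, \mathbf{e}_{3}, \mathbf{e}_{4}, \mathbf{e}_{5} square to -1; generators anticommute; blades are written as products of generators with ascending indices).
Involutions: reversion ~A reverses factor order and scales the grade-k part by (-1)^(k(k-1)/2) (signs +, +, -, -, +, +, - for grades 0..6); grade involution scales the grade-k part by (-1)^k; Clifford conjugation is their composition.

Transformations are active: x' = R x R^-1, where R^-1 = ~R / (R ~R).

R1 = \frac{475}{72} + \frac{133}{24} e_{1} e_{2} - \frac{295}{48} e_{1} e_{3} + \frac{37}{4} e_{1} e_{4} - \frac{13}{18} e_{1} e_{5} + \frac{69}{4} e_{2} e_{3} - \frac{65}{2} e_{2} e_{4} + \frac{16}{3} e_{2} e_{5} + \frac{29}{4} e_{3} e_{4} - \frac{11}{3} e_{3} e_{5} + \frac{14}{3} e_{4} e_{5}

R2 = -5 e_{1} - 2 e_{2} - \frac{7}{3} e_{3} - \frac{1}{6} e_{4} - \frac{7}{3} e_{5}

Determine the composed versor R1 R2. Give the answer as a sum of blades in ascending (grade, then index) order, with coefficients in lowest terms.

Distribute over the terms of R2 (each basis-blade product reordered to ascending indices, repeated generators contracted through their squares):
R1 (-5 e_{1}) = -\frac{2375}{72} e_{1} - \frac{665}{24} e_{2} + \frac{1475}{48} e_{3} - \frac{185}{4} e_{4} + \frac{65}{18} e_{5} - \frac{345}{4} e_{1} e_{2} e_{3} + \frac{325}{2} e_{1} e_{2} e_{4} - \frac{80}{3} e_{1} e_{2} e_{5} - \frac{145}{4} e_{1} e_{3} e_{4} + \frac{55}{3} e_{1} e_{3} e_{5} - \frac{70}{3} e_{1} e_{4} e_{5}
R1 (-2 e_{2}) = \frac{133}{12} e_{1} - \frac{475}{36} e_{2} - \frac{69}{2} e_{3} + 65 e_{4} - \frac{32}{3} e_{5} - \frac{295}{24} e_{1} e_{2} e_{3} + \frac{37}{2} e_{1} e_{2} e_{4} - \frac{13}{9} e_{1} e_{2} e_{5} - \frac{29}{2} e_{2} e_{3} e_{4} + \frac{22}{3} e_{2} e_{3} e_{5} - \frac{28}{3} e_{2} e_{4} e_{5}
R1 (-\frac{7}{3} e_{3}) = -\frac{2065}{144} e_{1} + \frac{161}{4} e_{2} - \frac{3325}{216} e_{3} - \frac{203}{12} e_{4} + \frac{77}{9} e_{5} - \frac{931}{72} e_{1} e_{2} e_{3} + \frac{259}{12} e_{1} e_{3} e_{4} - \frac{91}{54} e_{1} e_{3} e_{5} - \frac{455}{6} e_{2} e_{3} e_{4} + \frac{112}{9} e_{2} e_{3} e_{5} - \frac{98}{9} e_{3} e_{4} e_{5}
R1 (-\frac{1}{6} e_{4}) = \frac{37}{24} e_{1} - \frac{65}{12} e_{2} + \frac{29}{24} e_{3} - \frac{475}{432} e_{4} - \frac{7}{9} e_{5} - \frac{133}{144} e_{1} e_{2} e_{4} + \frac{295}{288} e_{1} e_{3} e_{4} - \frac{13}{108} e_{1} e_{4} e_{5} - \frac{23}{8} e_{2} e_{3} e_{4} + \frac{8}{9} e_{2} e_{4} e_{5} - \frac{11}{18} e_{3} e_{4} e_{5}
R1 (-\frac{7}{3} e_{5}) = -\frac{91}{54} e_{1} + \frac{112}{9} e_{2} - \frac{77}{9} e_{3} + \frac{98}{9} e_{4} - \frac{3325}{216} e_{5} - \frac{931}{72} e_{1} e_{2} e_{5} + \frac{2065}{144} e_{1} e_{3} e_{5} - \frac{259}{12} e_{1} e_{4} e_{5} - \frac{161}{4} e_{2} e_{3} e_{5} + \frac{455}{6} e_{2} e_{4} e_{5} - \frac{203}{12} e_{3} e_{4} e_{5}
Summing the partial products and collecting blades:
Answer: -\frac{15719}{432} e_{1} + \frac{51}{8} e_{2} - \frac{11453}{432} e_{3} + \frac{5021}{432} e_{4} - \frac{3169}{216} e_{5} - \frac{4013}{36} e_{1} e_{2} e_{3} + \frac{25931}{144} e_{1} e_{2} e_{4} - \frac{985}{24} e_{1} e_{2} e_{5} - \frac{3929}{288} e_{1} e_{3} e_{4} + \frac{13387}{432} e_{1} e_{3} e_{5} - \frac{1216}{27} e_{1} e_{4} e_{5} - \frac{2237}{24} e_{2} e_{3} e_{4} - \frac{737}{36} e_{2} e_{3} e_{5} + \frac{1213}{18} e_{2} e_{4} e_{5} - \frac{341}{12} e_{3} e_{4} e_{5}


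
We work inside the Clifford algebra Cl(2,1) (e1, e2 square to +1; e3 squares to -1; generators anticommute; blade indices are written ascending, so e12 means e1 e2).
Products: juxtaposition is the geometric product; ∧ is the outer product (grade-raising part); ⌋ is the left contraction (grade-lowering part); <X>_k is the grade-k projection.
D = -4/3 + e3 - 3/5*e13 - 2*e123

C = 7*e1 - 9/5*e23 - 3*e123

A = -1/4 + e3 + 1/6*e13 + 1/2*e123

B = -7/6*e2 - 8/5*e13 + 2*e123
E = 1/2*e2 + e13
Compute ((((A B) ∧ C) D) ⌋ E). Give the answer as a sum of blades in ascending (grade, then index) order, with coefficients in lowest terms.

step 1: 11/15 - 8/5*e1 + 91/120*e2 - 2*e12 + 59/60*e13 + 7/6*e23 - 11/36*e123
step 2: 77/15*e1 - 637/120*e12 - 33/25*e23 + 1327/150*e123
step 3: -1327/75 - 946/225*e1 + 1657/250*e2 - 4109/300*e3 - 2881/1125*e12 + 77/15*e13 - 1403/120*e23 - 30787/1800*e123
step 4: 12671/1500 - 4109/300*e1 - 1327/150*e2 - 946/225*e3 - 1327/75*e13
Answer: 12671/1500 - 4109/300*e1 - 1327/150*e2 - 946/225*e3 - 1327/75*e13


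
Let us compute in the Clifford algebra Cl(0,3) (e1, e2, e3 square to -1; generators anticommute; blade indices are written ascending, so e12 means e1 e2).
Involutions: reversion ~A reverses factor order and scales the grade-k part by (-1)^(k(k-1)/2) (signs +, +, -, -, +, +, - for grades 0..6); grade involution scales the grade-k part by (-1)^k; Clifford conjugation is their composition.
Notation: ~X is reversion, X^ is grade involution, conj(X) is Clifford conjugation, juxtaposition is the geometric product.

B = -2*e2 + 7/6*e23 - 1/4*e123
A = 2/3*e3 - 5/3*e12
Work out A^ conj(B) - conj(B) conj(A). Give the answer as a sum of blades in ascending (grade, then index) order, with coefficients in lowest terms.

first term: 10/3*e1 + 7/9*e2 - 5/12*e3 - 1/6*e12 - 35/18*e13 + 4/3*e23
second term: 10/3*e1 - 7/9*e2 + 5/12*e3 - 1/6*e12 - 35/18*e13 - 4/3*e23
Answer: 14/9*e2 - 5/6*e3 + 8/3*e23


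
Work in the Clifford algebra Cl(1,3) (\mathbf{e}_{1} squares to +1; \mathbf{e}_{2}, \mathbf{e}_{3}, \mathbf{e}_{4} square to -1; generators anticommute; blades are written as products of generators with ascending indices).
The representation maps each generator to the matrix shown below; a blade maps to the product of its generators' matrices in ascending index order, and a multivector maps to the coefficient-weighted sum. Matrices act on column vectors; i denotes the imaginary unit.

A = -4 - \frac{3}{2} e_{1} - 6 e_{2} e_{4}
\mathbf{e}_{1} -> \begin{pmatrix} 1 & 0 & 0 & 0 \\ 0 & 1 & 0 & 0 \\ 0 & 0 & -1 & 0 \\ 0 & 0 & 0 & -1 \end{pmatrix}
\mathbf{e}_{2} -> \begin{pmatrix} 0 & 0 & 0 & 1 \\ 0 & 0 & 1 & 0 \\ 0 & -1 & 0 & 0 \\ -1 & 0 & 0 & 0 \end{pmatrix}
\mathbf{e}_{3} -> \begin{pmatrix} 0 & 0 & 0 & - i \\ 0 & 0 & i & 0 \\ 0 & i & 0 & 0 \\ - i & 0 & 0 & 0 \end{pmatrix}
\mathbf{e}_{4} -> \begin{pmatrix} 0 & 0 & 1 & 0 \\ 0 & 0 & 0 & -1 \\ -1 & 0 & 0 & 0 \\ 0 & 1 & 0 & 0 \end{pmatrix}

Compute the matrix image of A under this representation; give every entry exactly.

Bivector images (products of the table entries): rho(e_{2} e_{4}) = rho(\mathbf{e}_{2})rho(\mathbf{e}_{4}) = \begin{pmatrix} 0 & 1 & 0 & 0 \\ -1 & 0 & 0 & 0 \\ 0 & 0 & 0 & 1 \\ 0 & 0 & -1 & 0 \end{pmatrix}.
M = (-4)*1 + (-\frac{3}{2})*rho(e_{1}) + (-6)*rho(e_{2} e_{4}), summed entrywise (1 is the identity matrix):
Answer: \begin{pmatrix} - \frac{11}{2} & -6 & 0 & 0 \\ 6 & - \frac{11}{2} & 0 & 0 \\ 0 & 0 & - \frac{5}{2} & -6 \\ 0 & 0 & 6 & - \frac{5}{2} \end{pmatrix}


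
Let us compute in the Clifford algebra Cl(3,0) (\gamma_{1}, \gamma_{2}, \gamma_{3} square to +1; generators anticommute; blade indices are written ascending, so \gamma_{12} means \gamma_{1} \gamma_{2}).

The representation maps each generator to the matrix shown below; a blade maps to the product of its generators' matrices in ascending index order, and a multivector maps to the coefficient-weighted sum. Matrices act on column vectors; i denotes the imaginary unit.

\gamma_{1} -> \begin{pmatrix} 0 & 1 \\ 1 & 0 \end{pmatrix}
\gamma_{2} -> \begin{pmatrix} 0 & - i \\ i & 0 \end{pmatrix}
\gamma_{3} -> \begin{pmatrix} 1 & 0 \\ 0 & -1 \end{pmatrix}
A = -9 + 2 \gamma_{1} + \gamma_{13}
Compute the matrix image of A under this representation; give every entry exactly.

Bivector images (products of the table entries): rho(\gamma_{13}) = rho(\gamma_{1})rho(\gamma_{3}) = \begin{pmatrix} 0 & -1 \\ 1 & 0 \end{pmatrix}.
M = (-9)*1 + (2)*rho(\gamma_{1}) + (1)*rho(\gamma_{13}), summed entrywise (1 is the identity matrix):
Answer: \begin{pmatrix} -9 & 1 \\ 3 & -9 \end{pmatrix}


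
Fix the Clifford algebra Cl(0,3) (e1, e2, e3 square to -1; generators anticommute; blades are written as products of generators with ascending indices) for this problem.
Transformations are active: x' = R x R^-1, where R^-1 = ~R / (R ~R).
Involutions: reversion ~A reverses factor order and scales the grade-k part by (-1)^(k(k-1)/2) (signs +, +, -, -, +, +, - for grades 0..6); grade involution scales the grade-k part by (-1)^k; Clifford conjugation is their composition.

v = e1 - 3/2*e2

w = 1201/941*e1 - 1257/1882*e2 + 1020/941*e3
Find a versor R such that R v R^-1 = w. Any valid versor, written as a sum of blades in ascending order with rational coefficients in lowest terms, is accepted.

A norm check does it: q(v) = q(w) = -13/4, hence R = v + w = 2142/941*e1 - 2040/941*e2 + 1020/941*e3 realises the map — parallel part kept, (v - w)/2 negated, v carried to w.
Answer: 2142/941*e1 - 2040/941*e2 + 1020/941*e3


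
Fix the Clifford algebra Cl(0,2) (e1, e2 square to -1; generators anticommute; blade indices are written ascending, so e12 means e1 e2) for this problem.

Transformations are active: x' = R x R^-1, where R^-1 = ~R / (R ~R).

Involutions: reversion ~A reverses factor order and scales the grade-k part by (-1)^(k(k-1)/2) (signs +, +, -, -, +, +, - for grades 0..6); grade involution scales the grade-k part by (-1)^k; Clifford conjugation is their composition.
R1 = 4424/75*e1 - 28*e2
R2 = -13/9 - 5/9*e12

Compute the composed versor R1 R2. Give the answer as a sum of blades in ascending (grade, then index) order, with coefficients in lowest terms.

Distribute over the terms of R1 (each basis-blade product reordered to ascending indices, repeated generators contracted through their squares):
(4424/75*e1) R2 = -57512/675*e1 + 4424/135*e2
(-28*e2) R2 = 140/9*e1 + 364/9*e2
Summing the partial products and collecting blades:
Answer: -47012/675*e1 + 9884/135*e2


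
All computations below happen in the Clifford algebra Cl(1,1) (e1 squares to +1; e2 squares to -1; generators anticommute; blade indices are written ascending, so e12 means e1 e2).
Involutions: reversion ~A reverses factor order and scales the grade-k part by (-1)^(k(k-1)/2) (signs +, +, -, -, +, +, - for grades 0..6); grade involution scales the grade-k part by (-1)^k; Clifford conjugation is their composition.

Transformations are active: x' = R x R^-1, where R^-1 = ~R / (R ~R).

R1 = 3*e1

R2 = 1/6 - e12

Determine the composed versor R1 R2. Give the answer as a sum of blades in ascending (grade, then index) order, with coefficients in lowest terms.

Distribute over the terms of R1 (each basis-blade product reordered to ascending indices, repeated generators contracted through their squares):
(3*e1) R2 = 1/2*e1 - 3*e2
Answer: 1/2*e1 - 3*e2


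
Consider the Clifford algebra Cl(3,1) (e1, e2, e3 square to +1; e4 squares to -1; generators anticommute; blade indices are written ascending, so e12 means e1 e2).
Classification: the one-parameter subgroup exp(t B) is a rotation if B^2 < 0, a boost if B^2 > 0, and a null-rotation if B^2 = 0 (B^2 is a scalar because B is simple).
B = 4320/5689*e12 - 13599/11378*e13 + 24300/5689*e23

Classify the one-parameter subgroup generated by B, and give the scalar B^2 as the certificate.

B^2 term by term: the squares give (4320/5689)^2*(e12)^2 + (-13599/11378)^2*(e13)^2 + (24300/5689)^2*(e23)^2 = 18662400/32364721*(-1) + 184932801/129458884*(-1) + 590490000/32364721*(-1) = -81/4 (each basis 2-blade squares to minus the product of its generators' squares); cross terms between blades sharing an index anticommute and cancel. So B^2 = -81/4.
Answer: rotation, certificate B^2 = -81/4. No conjugation can change B^2 = -81/4; the sign gives the class.


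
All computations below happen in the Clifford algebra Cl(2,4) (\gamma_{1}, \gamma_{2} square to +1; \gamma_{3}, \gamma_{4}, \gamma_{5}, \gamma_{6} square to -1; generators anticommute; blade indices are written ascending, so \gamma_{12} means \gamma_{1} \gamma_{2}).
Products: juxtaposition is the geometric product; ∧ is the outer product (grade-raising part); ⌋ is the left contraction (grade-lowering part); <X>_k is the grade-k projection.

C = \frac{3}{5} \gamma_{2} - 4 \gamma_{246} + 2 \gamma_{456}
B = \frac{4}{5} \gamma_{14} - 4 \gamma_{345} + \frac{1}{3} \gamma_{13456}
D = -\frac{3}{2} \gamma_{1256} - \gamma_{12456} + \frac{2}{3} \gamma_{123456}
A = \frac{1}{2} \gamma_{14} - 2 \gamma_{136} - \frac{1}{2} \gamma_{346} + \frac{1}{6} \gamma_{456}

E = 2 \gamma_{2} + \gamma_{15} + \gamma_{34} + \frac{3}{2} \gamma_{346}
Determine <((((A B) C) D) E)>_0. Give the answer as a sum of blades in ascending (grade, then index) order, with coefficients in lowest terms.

step 1: \frac{2}{5} + \frac{1}{18} \gamma_{13} - \frac{1}{6} \gamma_{15} - \frac{2}{3} \gamma_{36} + \frac{2}{3} \gamma_{45} + 2 \gamma_{56} - 2 \gamma_{135} + \frac{2}{5} \gamma_{136} + \frac{2}{15} \gamma_{156} + \frac{8}{5} \gamma_{346} - \frac{1}{6} \gamma_{356} + 8 \gamma_{1456}
step 2: 16 \gamma_{1} + \frac{6}{25} \gamma_{2} - 4 \gamma_{4} - \frac{4}{3} \gamma_{6} - \frac{4}{15} \gamma_{14} - \frac{32}{5} \gamma_{23} + \frac{1}{3} \gamma_{34} + \frac{16}{5} \gamma_{35} - \frac{1}{30} \gamma_{123} + \frac{321}{10} \gamma_{125} - \frac{1}{3} \gamma_{146} + \frac{8}{3} \gamma_{234} - \frac{2}{5} \gamma_{236} + \frac{42}{5} \gamma_{245} - \frac{8}{5} \gamma_{246} - \frac{22}{15} \gamma_{256} + \frac{4}{3} \gamma_{345} + \frac{4}{5} \gamma_{456} - \frac{8}{5} \gamma_{1234} - \frac{6}{5} \gamma_{1235} + \frac{6}{25} \gamma_{1236} + \frac{8}{15} \gamma_{1245} + \frac{2}{25} \gamma_{1256} - \frac{4}{5} \gamma_{1345} - 4 \gamma_{1346} + \frac{2}{3} \gamma_{2345} - \frac{24}{25} \gamma_{2346} + \frac{1}{10} \gamma_{2356} + \frac{2}{9} \gamma_{12346} - \frac{62}{15} \gamma_{12456} + \frac{1}{9} \gamma_{13456} - 8 \gamma_{123456}
step 3: \frac{27}{25} + \frac{11}{5} \gamma_{1} + \frac{2}{27} \gamma_{2} - \frac{484}{45} \gamma_{3} + \frac{153}{25} \gamma_{4} + \frac{4}{27} \gamma_{5} - \frac{2921}{60} \gamma_{6} - \frac{4}{5} \gamma_{12} - \frac{3}{20} \gamma_{13} + \frac{7}{5} \gamma_{14} - \frac{56}{25} \gamma_{15} - \frac{398}{45} \gamma_{16} - \frac{1}{9} \gamma_{23} + 3 \gamma_{25} - \frac{8}{15} \gamma_{26} + \frac{904}{75} \gamma_{34} + \frac{131}{225} \gamma_{35} + \frac{97}{45} \gamma_{36} + \frac{4}{25} \gamma_{45} + \frac{321}{10} \gamma_{46} - \frac{16}{15} \gamma_{56} - \frac{8}{15} \gamma_{123} + \frac{6}{5} \gamma_{124} + 2 \gamma_{125} + \frac{8}{9} \gamma_{126} - \frac{97}{90} \gamma_{134} - \frac{37}{75} \gamma_{135} + \frac{74}{15} \gamma_{136} - \frac{8}{3} \gamma_{145} - \frac{63}{5} \gamma_{146} + \frac{481}{225} \gamma_{156} + \frac{1}{6} \gamma_{234} + \frac{34}{9} \gamma_{235} - \frac{4}{5} \gamma_{236} + \frac{1}{2} \gamma_{245} - \frac{364}{15} \gamma_{256} + \frac{7}{75} \gamma_{345} + \frac{101}{5} \gamma_{346} + \frac{31}{20} \gamma_{356} - \frac{1}{45} \gamma_{456} + \frac{92}{15} \gamma_{1236} - \frac{4}{3} \gamma_{1245} + \frac{32}{15} \gamma_{1246} - \frac{38}{9} \gamma_{1256} - \frac{26}{25} \gamma_{1345} - \gamma_{1346} - \frac{184}{15} \gamma_{1356} - \frac{302}{75} \gamma_{1456} + 6 \gamma_{2345} - \frac{6}{5} \gamma_{2346} - \frac{8}{45} \gamma_{2356} - \frac{78}{5} \gamma_{2456} - \frac{73}{30} \gamma_{3456} - \frac{8}{9} \gamma_{12345} - \frac{6}{5} \gamma_{12346} - \frac{7}{3} \gamma_{12356} + 6 \gamma_{12456} - \frac{64}{25} \gamma_{13456} + \frac{32}{3} \gamma_{23456} - \frac{1}{2} \gamma_{123456}
step 4: \frac{21809}{1350} - \frac{253}{135} \gamma_{1} - \frac{271}{150} \gamma_{2} - \frac{37183}{900} \gamma_{3} + \frac{1499}{90} \gamma_{4} - \frac{2263}{300} \gamma_{5} - \frac{7892}{225} \gamma_{6} - \frac{2}{5} \gamma_{12} + \frac{9353}{450} \gamma_{13} + \frac{499}{100} \gamma_{14} - \frac{143}{25} \gamma_{15} - \frac{41}{180} \gamma_{16} + \frac{968}{45} \gamma_{23} - \frac{3299}{225} \gamma_{24} + \frac{1418}{135} \gamma_{25} + \frac{18457}{180} \gamma_{26} + \frac{44039}{600} \gamma_{34} + \frac{7109}{900} \gamma_{35} + \frac{3896}{75} \gamma_{36} + \frac{2417}{1800} \gamma_{45} + \frac{4051}{225} \gamma_{46} - \frac{12394}{225} \gamma_{56} + \frac{187}{90} \gamma_{123} + \frac{223}{30} \gamma_{124} + \frac{12271}{2700} \gamma_{125} + \frac{1942}{45} \gamma_{126} + \frac{389}{25} \gamma_{134} + \frac{3179}{225} \gamma_{135} + \frac{13}{60} \gamma_{136} - \frac{2002}{75} \gamma_{145} - \frac{151}{360} \gamma_{146} - \frac{47707}{900} \gamma_{156} + \frac{17462}{675} \gamma_{234} + \frac{11039}{450} \gamma_{235} + \frac{89}{45} \gamma_{236} - \frac{568}{225} \gamma_{245} + \frac{427}{6} \gamma_{246} - \frac{1021}{45} \gamma_{256} - \frac{3059}{270} \gamma_{345} - \frac{14167}{300} \gamma_{346} - \frac{109}{25} \gamma_{356} + \frac{12413}{300} \gamma_{456} - \frac{463}{45} \gamma_{1234} - \frac{2572}{225} \gamma_{1235} + \frac{613}{45} \gamma_{1236} - \frac{53}{6} \gamma_{1245} - \frac{692}{15} \gamma_{1246} + \frac{2989}{450} \gamma_{1256} + \frac{3773}{450} \gamma_{1345} - \frac{251}{45} \gamma_{1346} - \frac{1241}{225} \gamma_{1356} - \frac{2332}{75} \gamma_{1456} + \frac{2941}{75} \gamma_{2345} - \frac{3629}{90} \gamma_{2346} - \frac{709}{60} \gamma_{2356} - \frac{149}{45} \gamma_{2456} + \frac{877}{45} \gamma_{3456} + \frac{1537}{150} \gamma_{12345} - \frac{404}{45} \gamma_{12346} + \frac{416}{15} \gamma_{12356} + \frac{779}{75} \gamma_{12456} + \frac{809}{45} \gamma_{13456} - \frac{703}{30} \gamma_{23456} - \frac{1157}{225} \gamma_{123456}
step 5: \frac{21809}{1350}
Answer: \frac{21809}{1350}


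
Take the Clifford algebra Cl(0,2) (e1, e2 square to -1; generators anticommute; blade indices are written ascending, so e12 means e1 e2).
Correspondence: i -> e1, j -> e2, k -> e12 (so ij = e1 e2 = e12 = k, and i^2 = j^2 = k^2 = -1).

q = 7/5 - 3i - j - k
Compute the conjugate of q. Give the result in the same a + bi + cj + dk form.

In blades: q = 7/5 - 3*e1 - e2 - e12.
Conjugation here is Clifford conjugation: the scalar is fixed and the grade-1 and grade-2 blades all flip sign, giving 7/5 + 3*e1 + e2 + e12; translating back:
Answer: 7/5 + 3i + j + k


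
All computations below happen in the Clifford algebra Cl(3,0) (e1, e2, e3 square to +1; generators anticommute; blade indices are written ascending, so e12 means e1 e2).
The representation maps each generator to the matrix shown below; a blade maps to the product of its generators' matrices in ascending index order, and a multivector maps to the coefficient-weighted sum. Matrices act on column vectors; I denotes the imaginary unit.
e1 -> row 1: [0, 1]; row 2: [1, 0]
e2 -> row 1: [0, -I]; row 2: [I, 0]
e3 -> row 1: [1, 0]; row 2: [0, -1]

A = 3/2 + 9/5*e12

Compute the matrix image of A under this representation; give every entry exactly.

Bivector images (products of the table entries): rho(e12) = rho(e1)rho(e2) = row 1: [I, 0]; row 2: [0, -I].
M = (3/2)*1 + (9/5)*rho(e12), summed entrywise (1 is the identity matrix):
Answer: row 1: [3/2 + 9*I/5, 0]; row 2: [0, 3/2 - 9*I/5]


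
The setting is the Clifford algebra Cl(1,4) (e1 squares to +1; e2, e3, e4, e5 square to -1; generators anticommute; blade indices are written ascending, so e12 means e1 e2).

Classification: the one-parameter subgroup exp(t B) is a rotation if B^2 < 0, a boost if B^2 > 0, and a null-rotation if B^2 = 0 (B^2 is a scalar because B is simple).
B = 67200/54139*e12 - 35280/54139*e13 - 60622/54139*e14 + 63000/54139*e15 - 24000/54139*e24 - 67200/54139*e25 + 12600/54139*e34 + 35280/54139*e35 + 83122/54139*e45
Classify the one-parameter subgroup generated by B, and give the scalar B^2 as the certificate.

B^2 term by term: the squares give (67200/54139)^2*(e12)^2 + (-35280/54139)^2*(e13)^2 + (-60622/54139)^2*(e14)^2 + (63000/54139)^2*(e15)^2 + (-24000/54139)^2*(e24)^2 + (-67200/54139)^2*(e25)^2 + (12600/54139)^2*(e34)^2 + (35280/54139)^2*(e35)^2 + (83122/54139)^2*(e45)^2 = 4515840000/2931031321*(+1) + 1244678400/2931031321*(+1) + 3675026884/2931031321*(+1) + 3969000000/2931031321*(+1) + 576000000/2931031321*(-1) + 4515840000/2931031321*(-1) + 158760000/2931031321*(-1) + 1244678400/2931031321*(-1) + 6909266884/2931031321*(-1) = 0 (each basis 2-blade squares to minus the product of its generators' squares); cross terms between blades sharing an index anticommute and cancel; the commuting (index-disjoint) pairs give grade-4 terms 2*c*c'*(blade product), which cancel blade by blade — e1234: 1693440000/2931031321 - 1693440000/2931031321 = 0; e1235: 4741632000/2931031321 - 4741632000/2931031321 = 0; e1245: 11171596800/2931031321 - 8147596800/2931031321 - 3024000000/2931031321 = 0; e1345: -5865088320/2931031321 + 4277488320/2931031321 + 1587600000/2931031321 = 0; e2345: 1693440000/2931031321 - 1693440000/2931031321 = 0 — confirming B is simple. So B^2 = 0.
Answer: null-rotation, certificate B^2 = 0. The invariant at work: B^2 = 0 is unchanged by conjugation, hence its sign classifies the subgroup whatever basis B is written in.


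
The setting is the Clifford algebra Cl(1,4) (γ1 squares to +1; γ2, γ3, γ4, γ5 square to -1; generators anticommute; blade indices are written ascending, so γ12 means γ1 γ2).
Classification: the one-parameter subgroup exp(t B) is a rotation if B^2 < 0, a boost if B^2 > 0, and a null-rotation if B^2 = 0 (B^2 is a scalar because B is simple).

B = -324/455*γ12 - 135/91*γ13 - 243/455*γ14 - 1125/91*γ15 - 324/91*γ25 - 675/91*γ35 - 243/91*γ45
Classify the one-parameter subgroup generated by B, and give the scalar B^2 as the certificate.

B^2 term by term: the squares give (-324/455)^2*(γ12)^2 + (-135/91)^2*(γ13)^2 + (-243/455)^2*(γ14)^2 + (-1125/91)^2*(γ15)^2 + (-324/91)^2*(γ25)^2 + (-675/91)^2*(γ35)^2 + (-243/91)^2*(γ45)^2 = 104976/207025*(+1) + 18225/8281*(+1) + 59049/207025*(+1) + 1265625/8281*(+1) + 104976/8281*(-1) + 455625/8281*(-1) + 59049/8281*(-1) = 81 (each basis 2-blade squares to minus the product of its generators' squares); cross terms between blades sharing an index anticommute and cancel; the commuting (index-disjoint) pairs give grade-4 terms 2*c*c'*(blade product), which cancel blade by blade — γ1235: 87480/8281 - 87480/8281 = 0; γ1245: 157464/41405 - 157464/41405 = 0; γ1345: 65610/8281 - 65610/8281 = 0 — confirming B is simple. So B^2 = 81.
Answer: boost, certificate B^2 = 81. The invariant at work: B^2 = 81 is unchanged by conjugation, hence its sign classifies the subgroup whatever basis B is written in.


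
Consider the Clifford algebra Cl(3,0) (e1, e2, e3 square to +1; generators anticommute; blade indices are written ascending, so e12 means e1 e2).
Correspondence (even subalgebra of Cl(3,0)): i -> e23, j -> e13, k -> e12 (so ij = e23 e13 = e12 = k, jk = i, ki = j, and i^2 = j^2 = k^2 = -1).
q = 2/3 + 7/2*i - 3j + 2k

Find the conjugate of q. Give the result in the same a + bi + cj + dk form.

In blades: q = 2/3 + 2*e12 - 3*e13 + 7/2*e23.
Quaternion conjugation is reversion on the even subalgebra: the scalar is fixed and every grade-2 blade flips sign, giving 2/3 - 2*e12 + 3*e13 - 7/2*e23; translating back:
Answer: 2/3 - 7/2*i + 3j - 2k


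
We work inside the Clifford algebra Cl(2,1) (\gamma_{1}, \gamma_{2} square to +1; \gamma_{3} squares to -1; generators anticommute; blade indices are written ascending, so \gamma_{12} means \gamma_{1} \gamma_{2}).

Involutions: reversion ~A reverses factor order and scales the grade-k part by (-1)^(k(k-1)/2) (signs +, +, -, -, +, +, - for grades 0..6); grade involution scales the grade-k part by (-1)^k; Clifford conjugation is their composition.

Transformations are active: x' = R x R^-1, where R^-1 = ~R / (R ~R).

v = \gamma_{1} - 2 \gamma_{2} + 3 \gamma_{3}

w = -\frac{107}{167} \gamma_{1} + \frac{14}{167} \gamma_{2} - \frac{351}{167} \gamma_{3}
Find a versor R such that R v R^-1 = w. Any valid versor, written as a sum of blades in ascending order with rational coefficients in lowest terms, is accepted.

Why this works: both vectors square to -4, so q(v) = q(w) and R = v + w = \frac{60}{167} \gamma_{1} - \frac{320}{167} \gamma_{2} + \frac{150}{167} \gamma_{3} carries v to w — its own direction survives, the complement (v - w)/2 flips.
Answer: \frac{60}{167} \gamma_{1} - \frac{320}{167} \gamma_{2} + \frac{150}{167} \gamma_{3}


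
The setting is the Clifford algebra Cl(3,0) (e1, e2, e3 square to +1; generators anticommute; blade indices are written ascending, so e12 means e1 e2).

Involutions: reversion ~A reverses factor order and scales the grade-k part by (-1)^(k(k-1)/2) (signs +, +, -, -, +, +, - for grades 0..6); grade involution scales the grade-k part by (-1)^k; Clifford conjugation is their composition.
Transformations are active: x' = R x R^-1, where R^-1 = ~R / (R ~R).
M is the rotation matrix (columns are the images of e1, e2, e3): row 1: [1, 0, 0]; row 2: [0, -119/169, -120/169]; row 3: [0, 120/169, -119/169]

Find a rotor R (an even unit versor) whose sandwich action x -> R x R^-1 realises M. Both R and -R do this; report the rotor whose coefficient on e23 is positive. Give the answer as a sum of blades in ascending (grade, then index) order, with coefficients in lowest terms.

Method: write R = a + b12*e12 + b13*e13 + b23*e23 with a^2 + b12^2 + b13^2 + b23^2 = 1 (so R^-1 = ~R). Expanding the columns R e_j ~R gives tr M = 4a^2 - 1 and, from the antisymmetric part, M21 - M12 = -4a*b12, M13 - M31 = 4a*b13, M32 - M23 = -4a*b23.
Here tr M = -69/169, so a^2 = (1 + tr M)/4 = 25/169 and a = ±5/13. Taking a = 5/13: M21 - M12 = 0, M13 - M31 = 0, M32 - M23 = 240/169, giving b12 = 0, b13 = 0, b23 = -12/13, i.e. R = 5/13 - 12/13*e23.
Its e23 coefficient is negative, so report the other preimage -R.
Answer: -5/13 + 12/13*e23. Key observation: the double cover Spin(3) -> SO(3) sends R and -R to the same matrix (trace -69/169 here), so the stated sign of the e23 coefficient is what selects one sheet.


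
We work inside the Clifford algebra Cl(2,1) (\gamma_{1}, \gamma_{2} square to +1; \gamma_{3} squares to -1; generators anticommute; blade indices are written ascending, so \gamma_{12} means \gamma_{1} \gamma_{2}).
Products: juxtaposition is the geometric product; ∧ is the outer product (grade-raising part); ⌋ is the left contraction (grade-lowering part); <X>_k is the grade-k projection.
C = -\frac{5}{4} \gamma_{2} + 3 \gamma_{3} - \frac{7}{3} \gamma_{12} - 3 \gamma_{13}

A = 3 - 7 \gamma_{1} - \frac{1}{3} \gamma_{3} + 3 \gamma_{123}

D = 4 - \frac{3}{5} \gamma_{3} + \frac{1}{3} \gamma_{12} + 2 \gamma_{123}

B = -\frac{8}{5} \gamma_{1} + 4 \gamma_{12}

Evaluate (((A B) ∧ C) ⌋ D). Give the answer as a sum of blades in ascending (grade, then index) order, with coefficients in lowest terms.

step 1: \frac{56}{5} - \frac{24}{5} \gamma_{1} - 28 \gamma_{2} - 12 \gamma_{3} + 12 \gamma_{12} - \frac{8}{15} \gamma_{13} - \frac{24}{5} \gamma_{23} - \frac{4}{3} \gamma_{123}
step 2: -14 \gamma_{2} + \frac{168}{5} \gamma_{3} - \frac{302}{15} \gamma_{12} - 48 \gamma_{13} - 99 \gamma_{23} - \frac{62}{3} \gamma_{123}
step 3: -\frac{3254}{225} - \frac{580}{3} \gamma_{1} + 96 \gamma_{2} + \frac{604}{15} \gamma_{3} - \frac{336}{5} \gamma_{12} + 28 \gamma_{13}
Answer: -\frac{3254}{225} - \frac{580}{3} \gamma_{1} + 96 \gamma_{2} + \frac{604}{15} \gamma_{3} - \frac{336}{5} \gamma_{12} + 28 \gamma_{13}


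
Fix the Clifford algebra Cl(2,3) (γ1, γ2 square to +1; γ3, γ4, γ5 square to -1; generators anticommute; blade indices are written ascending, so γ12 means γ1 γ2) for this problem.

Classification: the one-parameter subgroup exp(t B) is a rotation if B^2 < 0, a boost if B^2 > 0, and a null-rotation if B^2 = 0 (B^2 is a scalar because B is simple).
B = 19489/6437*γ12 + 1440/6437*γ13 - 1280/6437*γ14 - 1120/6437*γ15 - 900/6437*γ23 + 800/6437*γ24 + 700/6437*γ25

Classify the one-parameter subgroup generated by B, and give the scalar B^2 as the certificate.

B^2 term by term: the squares give (19489/6437)^2*(γ12)^2 + (1440/6437)^2*(γ13)^2 + (-1280/6437)^2*(γ14)^2 + (-1120/6437)^2*(γ15)^2 + (-900/6437)^2*(γ23)^2 + (800/6437)^2*(γ24)^2 + (700/6437)^2*(γ25)^2 = 379821121/41434969*(-1) + 2073600/41434969*(+1) + 1638400/41434969*(+1) + 1254400/41434969*(+1) + 810000/41434969*(+1) + 640000/41434969*(+1) + 490000/41434969*(+1) = -9 (each basis 2-blade squares to minus the product of its generators' squares); cross terms between blades sharing an index anticommute and cancel; the commuting (index-disjoint) pairs give grade-4 terms 2*c*c'*(blade product), which cancel blade by blade — γ1234: -2304000/41434969 + 2304000/41434969 = 0; γ1235: -2016000/41434969 + 2016000/41434969 = 0; γ1245: 1792000/41434969 - 1792000/41434969 = 0 — confirming B is simple. So B^2 = -9.
Answer: rotation, certificate B^2 = -9. The class reads off the invariant scalar -9 directly.


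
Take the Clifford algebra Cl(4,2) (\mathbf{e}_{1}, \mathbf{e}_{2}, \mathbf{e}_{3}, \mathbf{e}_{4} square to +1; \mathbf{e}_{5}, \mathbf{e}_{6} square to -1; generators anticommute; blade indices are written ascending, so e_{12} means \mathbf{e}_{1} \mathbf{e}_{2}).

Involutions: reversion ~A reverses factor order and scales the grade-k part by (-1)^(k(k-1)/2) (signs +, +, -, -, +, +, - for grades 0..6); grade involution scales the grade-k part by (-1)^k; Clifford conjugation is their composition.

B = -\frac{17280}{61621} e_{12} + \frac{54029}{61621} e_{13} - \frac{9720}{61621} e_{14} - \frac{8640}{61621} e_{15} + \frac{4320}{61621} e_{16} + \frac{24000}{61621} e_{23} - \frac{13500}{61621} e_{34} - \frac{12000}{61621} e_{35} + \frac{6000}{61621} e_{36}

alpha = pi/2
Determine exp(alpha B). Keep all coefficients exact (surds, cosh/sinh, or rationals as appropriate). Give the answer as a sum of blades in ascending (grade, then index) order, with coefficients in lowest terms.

B^2 term by term: the squares give (-\frac{17280}{61621})^2*(e_{12})^2 + (\frac{54029}{61621})^2*(e_{13})^2 + (-\frac{9720}{61621})^2*(e_{14})^2 + (-\frac{8640}{61621})^2*(e_{15})^2 + (\frac{4320}{61621})^2*(e_{16})^2 + (\frac{24000}{61621})^2*(e_{23})^2 + (-\frac{13500}{61621})^2*(e_{34})^2 + (-\frac{12000}{61621})^2*(e_{35})^2 + (\frac{6000}{61621})^2*(e_{36})^2 = \frac{298598400}{3797147641}*(-1) + \frac{2919132841}{3797147641}*(-1) + \frac{94478400}{3797147641}*(-1) + \frac{74649600}{3797147641}*(+1) + \frac{18662400}{3797147641}*(+1) + \frac{576000000}{3797147641}*(-1) + \frac{182250000}{3797147641}*(-1) + \frac{144000000}{3797147641}*(+1) + \frac{36000000}{3797147641}*(+1) = -1 (each basis 2-blade squares to minus the product of its generators' squares); cross terms between blades sharing an index anticommute and cancel; the commuting (index-disjoint) pairs give grade-4 terms 2*c*c'*(blade product), which cancel blade by blade — e_{1234}: \frac{466560000}{3797147641} - \frac{466560000}{3797147641} = 0; e_{1235}: \frac{414720000}{3797147641} - \frac{414720000}{3797147641} = 0; e_{1236}: -\frac{207360000}{3797147641} + \frac{207360000}{3797147641} = 0; e_{1345}: -\frac{233280000}{3797147641} + \frac{233280000}{3797147641} = 0; e_{1346}: \frac{116640000}{3797147641} - \frac{116640000}{3797147641} = 0; e_{1356}: \frac{103680000}{3797147641} - \frac{103680000}{3797147641} = 0 — confirming B is simple. So B^2 = -1.
B^2 = -1 — the negative square puts this in the circular regime; l = 1, alpha*l = \frac{\pi}{2}, so exp(alpha B) = cos(\frac{\pi}{2}) + (sin(\frac{\pi}{2})/1)*B = 0 + (1)*B.
Answer: - \frac{17280}{61621} e_{12} + \frac{54029}{61621} e_{13} - \frac{9720}{61621} e_{14} - \frac{8640}{61621} e_{15} + \frac{4320}{61621} e_{16} + \frac{24000}{61621} e_{23} - \frac{13500}{61621} e_{34} - \frac{12000}{61621} e_{35} + \frac{6000}{61621} e_{36}


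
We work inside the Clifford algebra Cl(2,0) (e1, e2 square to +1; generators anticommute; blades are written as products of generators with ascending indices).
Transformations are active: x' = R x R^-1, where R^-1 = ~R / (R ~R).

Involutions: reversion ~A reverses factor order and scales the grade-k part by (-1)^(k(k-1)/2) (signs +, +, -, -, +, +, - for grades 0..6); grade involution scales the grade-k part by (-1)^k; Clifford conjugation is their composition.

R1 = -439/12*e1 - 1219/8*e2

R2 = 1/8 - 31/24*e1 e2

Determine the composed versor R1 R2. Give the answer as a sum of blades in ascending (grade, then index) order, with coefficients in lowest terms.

Distribute over the terms of R1 (each basis-blade product reordered to ascending indices, repeated generators contracted through their squares):
(-439/12*e1) R2 = -439/96*e1 + 13609/288*e2
(-1219/8*e2) R2 = -37789/192*e1 - 1219/64*e2
Summing the partial products and collecting blades:
Answer: -12889/64*e1 + 16247/576*e2


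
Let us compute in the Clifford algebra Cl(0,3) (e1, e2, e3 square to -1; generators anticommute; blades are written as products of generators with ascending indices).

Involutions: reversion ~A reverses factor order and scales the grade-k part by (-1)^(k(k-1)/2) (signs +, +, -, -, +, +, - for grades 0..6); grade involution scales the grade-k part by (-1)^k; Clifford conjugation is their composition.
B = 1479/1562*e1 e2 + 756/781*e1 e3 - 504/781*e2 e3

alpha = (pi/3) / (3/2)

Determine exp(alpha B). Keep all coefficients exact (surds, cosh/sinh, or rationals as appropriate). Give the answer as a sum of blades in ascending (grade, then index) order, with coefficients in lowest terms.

B^2 term by term: the squares give (1479/1562)^2*(e1 e2)^2 + (756/781)^2*(e1 e3)^2 + (-504/781)^2*(e2 e3)^2 = 2187441/2439844*(-1) + 571536/609961*(-1) + 254016/609961*(-1) = -9/4 (each basis 2-blade squares to minus the product of its generators' squares); cross terms between blades sharing an index anticommute and cancel. So B^2 = -9/4.
B^2 = -9/4 — a negative square means the series sums to a rotation: l = 3/2, alpha*l = pi/3, so exp(alpha B) = cos(pi/3) + (sin(pi/3)/(3/2))*B = 1/2 + (sqrt(3)/3)*B.
Answer: 1/2 + 493*sqrt(3)/1562*e1 e2 + 252*sqrt(3)/781*e1 e3 - 168*sqrt(3)/781*e2 e3


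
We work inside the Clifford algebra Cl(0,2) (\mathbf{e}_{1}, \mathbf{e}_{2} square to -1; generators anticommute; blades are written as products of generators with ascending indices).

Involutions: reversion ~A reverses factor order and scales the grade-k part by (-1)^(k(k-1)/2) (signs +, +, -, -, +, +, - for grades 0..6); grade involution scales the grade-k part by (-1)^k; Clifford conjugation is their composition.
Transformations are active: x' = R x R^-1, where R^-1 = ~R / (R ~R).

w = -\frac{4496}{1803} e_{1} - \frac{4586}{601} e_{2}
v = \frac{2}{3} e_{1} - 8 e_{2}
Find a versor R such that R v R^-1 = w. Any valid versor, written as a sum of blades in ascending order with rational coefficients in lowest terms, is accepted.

Take R = v + w = -\frac{1098}{601} e_{1} - \frac{9394}{601} e_{2}. Because q(v) = q(w) = -\frac{580}{9}, conjugation by R sends v exactly to w.
Answer: -\frac{1098}{601} e_{1} - \frac{9394}{601} e_{2}


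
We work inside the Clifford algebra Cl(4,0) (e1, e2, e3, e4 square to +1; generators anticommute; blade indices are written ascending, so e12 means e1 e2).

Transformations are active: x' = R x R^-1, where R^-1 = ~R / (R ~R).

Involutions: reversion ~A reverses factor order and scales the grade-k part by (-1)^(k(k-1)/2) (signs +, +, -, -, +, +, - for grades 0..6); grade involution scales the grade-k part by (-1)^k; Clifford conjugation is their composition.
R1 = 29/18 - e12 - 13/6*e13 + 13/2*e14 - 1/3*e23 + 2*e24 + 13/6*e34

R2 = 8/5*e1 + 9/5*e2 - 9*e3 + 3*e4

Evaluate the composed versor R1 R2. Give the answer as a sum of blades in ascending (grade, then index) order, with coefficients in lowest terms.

Distribute over the terms of R2 (each basis-blade product reordered to ascending indices, repeated generators contracted through their squares):
R1 (8/5*e1) = 116/45*e1 + 8/5*e2 + 52/15*e3 - 52/5*e4 - 8/15*e123 + 16/5*e124 + 52/15*e134
R1 (9/5*e2) = -9/5*e1 + 29/10*e2 + 3/5*e3 - 18/5*e4 + 39/10*e123 - 117/10*e124 + 39/10*e234
R1 (-9*e3) = 39/2*e1 + 3*e2 - 29/2*e3 + 39/2*e4 + 9*e123 + 117/2*e134 + 18*e234
R1 (3*e4) = 39/2*e1 + 6*e2 + 13/2*e3 + 29/6*e4 - 3*e124 - 13/2*e134 - e234
Summing the partial products and collecting blades:
Answer: 358/9*e1 + 27/2*e2 - 59/15*e3 + 31/3*e4 + 371/30*e123 - 23/2*e124 + 832/15*e134 + 209/10*e234
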